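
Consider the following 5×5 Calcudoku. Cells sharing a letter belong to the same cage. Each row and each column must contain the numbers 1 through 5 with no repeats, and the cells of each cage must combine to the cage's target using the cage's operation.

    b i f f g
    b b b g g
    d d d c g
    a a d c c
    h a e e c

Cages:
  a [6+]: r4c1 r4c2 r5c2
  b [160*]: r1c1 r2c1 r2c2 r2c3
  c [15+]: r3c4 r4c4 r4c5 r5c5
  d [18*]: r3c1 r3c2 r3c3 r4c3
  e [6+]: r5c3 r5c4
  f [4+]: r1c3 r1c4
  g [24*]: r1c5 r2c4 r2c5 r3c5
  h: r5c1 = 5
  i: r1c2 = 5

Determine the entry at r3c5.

The 4 cells of cage b must have product 160, leaving r1c1 = 4.
Cage i is a single given cell, which forces r1c2 = 5.
The 4 cells of cage d must have product 18, leaving r4c3 = 3.
Cage h is given, leaving r5c1 = 5.
Column 3 now contains 3, so r1c3 = 1.
Cage f needs two cells with sum 4, so r1c4 = 3.
Row 1 already has 3, leaving r1c5 = 2.
Column 1 already has 5, leaving r2c1 = 2.
The 4 cells of cage b must have product 160, leaving r2c2 = 4.
The 4 cells of cage b must have product 160, so r2c3 = 5.
4 is placed in row 2, so r2c4 = 1.
Row 2 already has 1, which forces r2c5 = 3.
Column 3 already has 1, so r3c3 = 2.
Column 1 now contains 2, leaving r4c1 = 1.
Row 4 already has 1, leaving r4c2 = 2.
2 is placed in column 3; hence r5c3 = 4.
4 is placed in row 5, which forces r5c4 = 2.
4 is placed in row 5; hence r5c5 = 1.
Column 1 already has 1; hence r3c1 = 3.
The 4 cells of cage d must have product 18, so r3c2 = 1.
Cage c has sum 15, so r3c4 = 5.
Column 5 now contains 1, which forces r3c5 = 4.
Cage c needs sum 15; hence r4c4 = 4.
The 4 cells of cage c must have sum 15; hence r4c5 = 5.
Row 5 now contains 1, so r5c2 = 3.
The full grid is 4 5 1 3 2 / 2 4 5 1 3 / 3 1 2 5 4 / 1 2 3 4 5 / 5 3 4 2 1.

4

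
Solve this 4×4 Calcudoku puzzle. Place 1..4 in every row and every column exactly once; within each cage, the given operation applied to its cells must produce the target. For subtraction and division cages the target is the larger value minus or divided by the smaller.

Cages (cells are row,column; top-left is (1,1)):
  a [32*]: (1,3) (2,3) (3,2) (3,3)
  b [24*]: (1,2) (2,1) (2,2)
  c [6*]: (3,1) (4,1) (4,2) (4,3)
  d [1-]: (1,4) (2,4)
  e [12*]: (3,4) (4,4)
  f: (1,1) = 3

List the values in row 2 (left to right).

4 3 1 2

Cage f is given, so (1,1) = 3.
The 4 cells of cage c must have product 6, so (3,1) = 1.
The 4 cells of cage a must have product 32, leaving (3,2) = 4.
1 is placed in row 3; hence (3,3) = 2.
Row 3 now contains 4; hence (3,4) = 3.
Column 1 now contains 3, which forces (4,1) = 2.
3 is placed in column 4, so (4,4) = 4.
4 is placed in column 2; hence (1,2) = 2.
2 is placed in row 1; hence (1,4) = 1.
Column 1 already has 2, leaving (2,1) = 4.
The 3 cells of cage b must have product 24, leaving (2,2) = 3.
Row 2 now contains 4, which forces (2,3) = 1.
1 is placed in column 4, leaving (2,4) = 2.
Column 2 already has 3; hence (4,2) = 1.
Column 3 now contains 1; hence (4,3) = 3.
Row 1 already has 1, which forces (1,3) = 4.
Filled in: 3 2 4 1 / 4 3 1 2 / 1 4 2 3 / 2 1 3 4.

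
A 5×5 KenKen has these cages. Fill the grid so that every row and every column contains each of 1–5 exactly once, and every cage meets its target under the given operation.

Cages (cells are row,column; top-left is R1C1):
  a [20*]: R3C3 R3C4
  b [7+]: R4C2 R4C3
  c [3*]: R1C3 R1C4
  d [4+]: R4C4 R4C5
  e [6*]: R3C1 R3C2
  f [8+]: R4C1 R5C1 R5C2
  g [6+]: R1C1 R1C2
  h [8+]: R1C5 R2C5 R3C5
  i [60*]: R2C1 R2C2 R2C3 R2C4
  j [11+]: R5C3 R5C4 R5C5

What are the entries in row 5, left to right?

1 3 5 2 4

In row 2, 2 can only go at R2C5, so R2C5 = 2.
Row 3 needs a 1, and only R3C5 is open for it.
1 is placed in column 5, so R1C5 = 5.
The two cells of cage d must have sum 4; hence R4C4 = 1.
1 is placed in column 5, leaving R4C5 = 3.
Column 5 now contains 5, which forces R5C5 = 4.
Cage c's pair has product 3, which forces R1C3 = 1.
1 is placed in column 4, so R1C4 = 3.
Row 4 needs a 4, and only R4C1 is open for it.
Column 1 already has 4, leaving R1C1 = 2.
Cage g's pair has sum 6, leaving R1C2 = 4.
2 is placed in column 1, so R3C1 = 3.
Row 3 now contains 3, so R3C2 = 2.
Column 2 already has 2; hence R4C2 = 5.
Row 4 already has 5, leaving R4C3 = 2.
Column 1 now contains 3; hence R5C1 = 1.
Row 5 now contains 1, which forces R5C2 = 3.
Column 3 now contains 2, leaving R5C3 = 5.
Row 5 now contains 5, leaving R5C4 = 2.
1 is placed in column 1; hence R2C1 = 5.
3 is placed in column 2; hence R2C2 = 1.
The 4 cells of cage i must have product 60, which forces R2C3 = 3.
Cage i has product 60, which forces R2C4 = 4.
Column 3 already has 5, leaving R3C3 = 4.
Cage a needs two cells with product 20, so R3C4 = 5.
Completed grid: 2 4 1 3 5 / 5 1 3 4 2 / 3 2 4 5 1 / 4 5 2 1 3 / 1 3 5 2 4.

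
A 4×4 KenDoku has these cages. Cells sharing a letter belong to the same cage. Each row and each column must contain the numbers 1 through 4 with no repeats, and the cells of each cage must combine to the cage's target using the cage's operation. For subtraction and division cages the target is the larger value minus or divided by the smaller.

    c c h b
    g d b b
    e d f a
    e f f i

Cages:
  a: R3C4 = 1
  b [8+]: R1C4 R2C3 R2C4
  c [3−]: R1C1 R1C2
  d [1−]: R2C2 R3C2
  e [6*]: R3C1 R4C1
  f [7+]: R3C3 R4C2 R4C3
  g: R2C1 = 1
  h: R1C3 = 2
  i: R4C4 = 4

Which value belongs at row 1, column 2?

H is a freebie, so R1C3 = 2.
Cage g is given, which forces R2C1 = 1.
Cage a is a single given cell, so R3C4 = 1.
Cage i is given, so R4C4 = 4.
1 is placed in column 1; hence R1C1 = 4.
Cage c's pair has difference 3, leaving R1C2 = 1.
Column 4 already has 4, which forces R1C4 = 3.
The 3 cells of cage b must have sum 8, leaving R2C3 = 3.
Cage b has sum 8; hence R2C4 = 2.
Column 3 already has 3; hence R3C3 = 4.
Cage f needs sum 7, so R4C3 = 1.
Row 2 already has 2, which forces R2C2 = 4.
Cage d's pair has difference 1; hence R3C2 = 3.
Cage f has sum 7; hence R4C2 = 2.
3 is placed in row 3, leaving R3C1 = 2.
Row 4 already has 2, which forces R4C1 = 3.
Filled in: 4 1 2 3 / 1 4 3 2 / 2 3 4 1 / 3 2 1 4.

1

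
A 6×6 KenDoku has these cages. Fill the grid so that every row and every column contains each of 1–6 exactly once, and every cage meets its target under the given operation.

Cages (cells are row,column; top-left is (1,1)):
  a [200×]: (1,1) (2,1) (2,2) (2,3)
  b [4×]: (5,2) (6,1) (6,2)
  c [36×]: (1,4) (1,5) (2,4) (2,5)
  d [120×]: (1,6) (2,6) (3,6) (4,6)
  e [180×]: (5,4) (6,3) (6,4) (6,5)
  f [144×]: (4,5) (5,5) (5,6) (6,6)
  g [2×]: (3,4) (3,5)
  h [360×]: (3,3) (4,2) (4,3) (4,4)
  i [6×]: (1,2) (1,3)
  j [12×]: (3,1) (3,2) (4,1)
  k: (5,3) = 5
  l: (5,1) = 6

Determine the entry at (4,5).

The 4 cells of cage a must have product 200, which forces (1,1) = 5.
Cage l is given; hence (5,1) = 6.
K is a freebie; hence (5,3) = 5.
Cage a has product 200, so (2,2) = 5.
Cage h has product 360, so (4,4) = 5.
Cage d has product 120; hence (3,6) = 5.
Cage e has product 180, which forces (6,5) = 5.
The only place for 1 in column 3 is (1,3).
Cage i's pair has product 6, which forces (1,2) = 6.
Row 3 needs a 6, and only (3,3) is open for it.
Cage d has product 120, so (1,6) = 4.
Cage j needs product 12; hence (4,1) = 1.
Column 1 now contains 1, which forces (6,1) = 2.
2 is placed in row 6; hence (6,3) = 3.
Row 6 now contains 3, so (6,6) = 6.
2 is placed in column 1, so (2,1) = 4.
Cage a has product 200, leaving (2,3) = 2.
Cage d needs product 120, so (2,6) = 3.
4 is placed in column 1, leaving (3,1) = 3.
Row 3 already has 3; hence (3,2) = 4.
Cage h needs product 360; hence (4,2) = 3.
3 is placed in column 3, leaving (4,3) = 4.
Column 6 already has 6; hence (4,6) = 2.
Cage b needs product 4, so (5,2) = 2.
Cage e has product 180; hence (5,4) = 3.
Cage f needs product 144, so (5,5) = 4.
Column 6 already has 3, so (5,6) = 1.
Cage b has product 4, which forces (6,2) = 1.
Row 6 now contains 6, leaving (6,4) = 4.
3 is placed in column 4, which forces (1,4) = 2.
The 4 cells of cage c must have product 36, which forces (1,5) = 3.
2 is placed in column 4, so (3,4) = 1.
Row 3 now contains 1, leaving (3,5) = 2.
Row 4 now contains 2, which forces (4,5) = 6.
Column 4 now contains 1; hence (2,4) = 6.
Column 5 already has 6, which forces (2,5) = 1.
Completed grid: 5 6 1 2 3 4 / 4 5 2 6 1 3 / 3 4 6 1 2 5 / 1 3 4 5 6 2 / 6 2 5 3 4 1 / 2 1 3 4 5 6.

6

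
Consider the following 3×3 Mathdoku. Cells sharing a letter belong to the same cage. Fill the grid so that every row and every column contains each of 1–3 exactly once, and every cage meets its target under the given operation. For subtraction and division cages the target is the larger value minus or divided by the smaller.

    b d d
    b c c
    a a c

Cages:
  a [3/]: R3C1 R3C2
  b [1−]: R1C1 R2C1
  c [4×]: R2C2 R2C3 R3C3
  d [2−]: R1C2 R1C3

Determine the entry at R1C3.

The 3 cells of cage c must have product 4; hence R2C2 = 2.
Cage c has product 4, which forces R2C3 = 1.
The 3 cells of cage c must have product 4, which forces R3C3 = 2.
Cage b needs two cells with difference 1; hence R1C1 = 2.
Cage d's pair has difference 2, so R1C2 = 1.
Column 3 now contains 1; hence R1C3 = 3.
1 is placed in row 2; hence R2C1 = 3.
3 is placed in column 1, so R3C1 = 1.
Column 2 already has 1, so R3C2 = 3.
Completed grid: 2 1 3 / 3 2 1 / 1 3 2.

3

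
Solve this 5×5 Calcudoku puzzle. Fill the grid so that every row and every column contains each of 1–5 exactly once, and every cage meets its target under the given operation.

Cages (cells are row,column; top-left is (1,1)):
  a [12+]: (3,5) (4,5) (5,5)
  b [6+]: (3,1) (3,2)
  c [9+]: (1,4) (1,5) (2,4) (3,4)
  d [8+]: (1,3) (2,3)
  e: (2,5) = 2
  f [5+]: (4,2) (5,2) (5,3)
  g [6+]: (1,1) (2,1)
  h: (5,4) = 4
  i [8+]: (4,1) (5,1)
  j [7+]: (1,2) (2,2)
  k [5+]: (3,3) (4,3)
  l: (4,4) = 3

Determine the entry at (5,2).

1

E is a freebie, so (2,5) = 2.
Cage l is given, which forces (4,4) = 3.
H is a freebie, which forces (5,4) = 4.
Cage c has sum 9, which forces (1,5) = 1.
3 is placed in row 4, so (4,1) = 5.
5 is placed in row 4, which forces (4,5) = 4.
Cage i's pair has sum 8; hence (5,1) = 3.
Row 5 now contains 3, so (5,2) = 1.
1 is placed in row 5; hence (5,3) = 2.
Row 5 now contains 3, so (5,5) = 5.
Column 1 already has 5, which forces (1,1) = 2.
Row 1 now contains 2, leaving (1,4) = 5.
Cage g needs two cells with sum 6, which forces (2,1) = 4.
Column 4 now contains 5, leaving (2,4) = 1.
4 is placed in column 1, so (3,1) = 1.
The two cells of cage k must have sum 5, so (3,3) = 4.
Column 4 now contains 1, leaving (3,4) = 2.
5 is placed in column 5, leaving (3,5) = 3.
1 is placed in column 2, leaving (4,2) = 2.
Column 3 already has 2, so (4,3) = 1.
Cage j's pair has sum 7; hence (1,2) = 4.
5 is placed in row 1, leaving (1,3) = 3.
The two cells of cage j must have sum 7, so (2,2) = 3.
Cage d needs two cells with sum 8, so (2,3) = 5.
2 is placed in row 3, which forces (3,2) = 5.
The full grid is 2 4 3 5 1 / 4 3 5 1 2 / 1 5 4 2 3 / 5 2 1 3 4 / 3 1 2 4 5.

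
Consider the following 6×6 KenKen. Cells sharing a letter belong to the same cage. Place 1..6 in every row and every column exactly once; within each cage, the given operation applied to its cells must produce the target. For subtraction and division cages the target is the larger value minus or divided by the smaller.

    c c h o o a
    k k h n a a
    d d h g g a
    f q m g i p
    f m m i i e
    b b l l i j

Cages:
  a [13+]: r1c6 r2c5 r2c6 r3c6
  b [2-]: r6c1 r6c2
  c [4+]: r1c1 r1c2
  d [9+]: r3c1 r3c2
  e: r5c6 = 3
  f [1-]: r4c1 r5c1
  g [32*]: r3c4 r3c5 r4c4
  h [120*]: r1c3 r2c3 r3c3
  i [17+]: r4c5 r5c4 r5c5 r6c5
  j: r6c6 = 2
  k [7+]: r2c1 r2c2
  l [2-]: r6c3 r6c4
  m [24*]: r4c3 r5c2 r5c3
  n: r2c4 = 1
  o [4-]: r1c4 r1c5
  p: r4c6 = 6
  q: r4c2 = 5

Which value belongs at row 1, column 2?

N is a freebie, which forces r2c4 = 1.
Cage g has product 32, leaving r3c4 = 2.
Cage g needs product 32, which forces r3c5 = 4.
Cage q is a single given cell, leaving r4c2 = 5.
Cage g needs product 32, leaving r4c4 = 4.
Cage p is a single given cell, leaving r4c6 = 6.
Cage e is given; hence r5c6 = 3.
J is a freebie, leaving r6c6 = 2.
Cage a needs sum 13, leaving r2c5 = 3.
Column 5 now contains 3, leaving r4c5 = 1.
Cage o's pair has difference 4, which forces r1c4 = 6.
Column 5 now contains 1, which forces r1c5 = 2.
The two cells of cage k must have sum 7; hence r2c1 = 5.
The two cells of cage k must have sum 7; hence r2c2 = 2.
Row 2 now contains 5, so r2c6 = 4.
Column 2 now contains 2; hence r5c2 = 4.
Cage i has sum 17; hence r5c4 = 5.
The 4 cells of cage i must have sum 17; hence r5c5 = 6.
Column 4 already has 5; hence r6c4 = 3.
The 4 cells of cage i must have sum 17, leaving r6c5 = 5.
Cage h has product 120, which forces r1c3 = 4.
Row 2 now contains 4, which forces r2c3 = 6.
Cage h has product 120, so r3c3 = 5.
Row 3 already has 5, leaving r3c6 = 1.
Cage m needs product 24, so r4c3 = 3.
Row 5 now contains 6; hence r5c3 = 2.
Cage b needs two cells with difference 2, leaving r6c1 = 4.
The two cells of cage b must have difference 2, leaving r6c2 = 6.
The two cells of cage l must have difference 2; hence r6c3 = 1.
Column 6 already has 1; hence r1c6 = 5.
The two cells of cage d must have sum 9; hence r3c1 = 6.
6 is placed in column 2, which forces r3c2 = 3.
Row 4 now contains 3, leaving r4c1 = 2.
2 is placed in row 5, leaving r5c1 = 1.
Column 1 now contains 1, so r1c1 = 3.
Column 2 now contains 3; hence r1c2 = 1.
The full grid is 3 1 4 6 2 5 / 5 2 6 1 3 4 / 6 3 5 2 4 1 / 2 5 3 4 1 6 / 1 4 2 5 6 3 / 4 6 1 3 5 2.

1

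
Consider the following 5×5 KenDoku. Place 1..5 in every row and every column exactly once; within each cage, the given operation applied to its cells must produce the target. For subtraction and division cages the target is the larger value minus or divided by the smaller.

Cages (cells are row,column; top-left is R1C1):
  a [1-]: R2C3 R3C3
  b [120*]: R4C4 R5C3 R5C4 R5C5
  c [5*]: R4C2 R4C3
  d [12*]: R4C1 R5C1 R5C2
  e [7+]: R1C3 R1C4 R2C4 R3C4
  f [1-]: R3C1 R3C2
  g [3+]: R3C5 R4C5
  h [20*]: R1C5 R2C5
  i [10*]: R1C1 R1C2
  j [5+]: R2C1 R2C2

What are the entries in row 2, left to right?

The 4 cells of cage e must have sum 7; hence R1C3 = 1.
Column 3 already has 1, which forces R4C3 = 5.
5 is placed in row 4, which forces R4C2 = 1.
1 is placed in row 4, so R4C5 = 2.
2 is placed in column 5, which forces R3C5 = 1.
Cage d needs product 12, which forces R5C1 = 1.
Cage e needs sum 7, so R2C4 = 1.
The only place for 3 in row 1 is R1C4.
3 is placed in column 4, so R3C4 = 2.
3 is placed in column 4, which forces R4C4 = 4.
Column 4 now contains 2, which forces R5C4 = 5.
Row 5 already has 5, which forces R5C5 = 3.
4 is placed in row 4, so R4C1 = 3.
Row 5 now contains 3, which forces R5C2 = 4.
Row 5 now contains 3, so R5C3 = 2.
Column 1 now contains 3, which forces R2C1 = 2.
Cage j's pair has sum 5, leaving R2C2 = 3.
Row 2 now contains 3, leaving R2C3 = 4.
Row 2 already has 4; hence R2C5 = 5.
Cage f's pair has difference 1, which forces R3C1 = 4.
Column 2 now contains 3, leaving R3C2 = 5.
Column 3 now contains 4, so R3C3 = 3.
Column 1 already has 2, so R1C1 = 5.
Column 2 now contains 5, leaving R1C2 = 2.
5 is placed in column 5; hence R1C5 = 4.
Completed grid: 5 2 1 3 4 / 2 3 4 1 5 / 4 5 3 2 1 / 3 1 5 4 2 / 1 4 2 5 3.

2 3 4 1 5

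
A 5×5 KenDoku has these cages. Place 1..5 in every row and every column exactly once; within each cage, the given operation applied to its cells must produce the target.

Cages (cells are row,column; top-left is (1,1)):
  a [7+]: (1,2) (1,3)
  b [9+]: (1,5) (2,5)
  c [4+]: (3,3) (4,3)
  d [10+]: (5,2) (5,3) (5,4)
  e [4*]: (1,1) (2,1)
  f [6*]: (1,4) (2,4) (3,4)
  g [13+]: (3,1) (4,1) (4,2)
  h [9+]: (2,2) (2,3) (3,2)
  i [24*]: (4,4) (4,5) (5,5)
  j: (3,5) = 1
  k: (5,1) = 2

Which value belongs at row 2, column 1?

Cage j is a single given cell, which forces (3,5) = 1.
Cage k is a single given cell, so (5,1) = 2.
1 is placed in row 3, leaving (3,3) = 3.
Row 3 already has 3, so (3,4) = 2.
Cage c's pair has sum 4, leaving (4,3) = 1.
Cage h needs sum 9, so (3,2) = 4.
Column 2 already has 4, so (4,2) = 5.
The 3 cells of cage i must have product 24; hence (4,5) = 2.
5 is placed in column 2, so (5,2) = 1.
1 is placed in column 2, which forces (2,2) = 3.
Cage h needs sum 9, so (2,3) = 2.
Row 2 already has 3, which forces (2,4) = 1.
4 is placed in row 3, so (3,1) = 5.
5 is placed in row 4, which forces (4,1) = 3.
Row 4 now contains 3; hence (4,4) = 4.
Column 4 already has 4, which forces (5,4) = 5.
The two cells of cage e must have product 4, so (1,1) = 1.
3 is placed in column 2, which forces (1,2) = 2.
Cage a's pair has sum 7, which forces (1,3) = 5.
1 is placed in column 4, which forces (1,4) = 3.
Row 1 already has 5, so (1,5) = 4.
Row 2 already has 1, so (2,1) = 4.
4 is placed in column 5, leaving (2,5) = 5.
Row 5 already has 5, which forces (5,3) = 4.
Cage i needs product 24, leaving (5,5) = 3.
Completed grid: 1 2 5 3 4 / 4 3 2 1 5 / 5 4 3 2 1 / 3 5 1 4 2 / 2 1 4 5 3.

4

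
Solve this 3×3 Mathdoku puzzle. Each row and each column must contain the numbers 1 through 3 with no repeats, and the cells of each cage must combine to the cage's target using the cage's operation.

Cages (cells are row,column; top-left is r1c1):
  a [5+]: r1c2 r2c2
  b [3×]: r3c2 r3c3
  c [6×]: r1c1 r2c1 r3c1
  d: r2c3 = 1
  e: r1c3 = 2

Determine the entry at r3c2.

1

Cage e is a single given cell, which forces r1c3 = 2.
D is a freebie, leaving r2c3 = 1.
Column 3 now contains 1, so r3c3 = 3.
Row 1 now contains 2; hence r1c2 = 3.
The two cells of cage a must have sum 5, which forces r2c2 = 2.
Row 3 already has 3, leaving r3c2 = 1.
Row 1 already has 3, leaving r1c1 = 1.
2 is placed in row 2, so r2c1 = 3.
Row 3 already has 1, leaving r3c1 = 2.
Completed grid: 1 3 2 / 3 2 1 / 2 1 3.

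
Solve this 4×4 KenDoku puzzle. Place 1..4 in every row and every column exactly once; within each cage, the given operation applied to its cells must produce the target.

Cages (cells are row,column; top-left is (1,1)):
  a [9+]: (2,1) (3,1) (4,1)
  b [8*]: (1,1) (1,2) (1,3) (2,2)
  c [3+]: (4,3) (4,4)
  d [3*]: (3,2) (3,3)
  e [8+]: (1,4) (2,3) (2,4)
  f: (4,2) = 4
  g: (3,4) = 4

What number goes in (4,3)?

Cage b has product 8, so (2,2) = 1.
Column 2 already has 1, so (3,2) = 3.
Row 3 already has 3, so (3,3) = 1.
G is a freebie, so (3,4) = 4.
Cage f is a single given cell; hence (4,2) = 4.
Column 3 already has 1, leaving (4,3) = 2.
2 is placed in row 4; hence (4,4) = 1.
The 4 cells of cage b must have product 8, which forces (1,1) = 1.
Column 2 already has 4; hence (1,2) = 2.
2 is placed in column 3; hence (1,3) = 4.
Cage e needs sum 8, which forces (1,4) = 3.
The 3 cells of cage a must have sum 9, leaving (2,1) = 4.
Cage e has sum 8; hence (2,3) = 3.
Cage e has sum 8; hence (2,4) = 2.
4 is placed in row 3, leaving (3,1) = 2.
2 is placed in row 4, which forces (4,1) = 3.
The full grid is 1 2 4 3 / 4 1 3 2 / 2 3 1 4 / 3 4 2 1.

2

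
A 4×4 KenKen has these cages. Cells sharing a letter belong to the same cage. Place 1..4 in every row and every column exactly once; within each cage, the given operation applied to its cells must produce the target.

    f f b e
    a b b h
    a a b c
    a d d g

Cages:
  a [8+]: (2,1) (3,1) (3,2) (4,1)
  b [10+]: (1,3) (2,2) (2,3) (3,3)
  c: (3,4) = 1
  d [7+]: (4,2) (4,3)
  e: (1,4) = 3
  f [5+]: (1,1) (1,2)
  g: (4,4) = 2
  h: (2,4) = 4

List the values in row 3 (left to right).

Cage e is a single given cell, which forces (1,4) = 3.
Cage h is a single given cell, so (2,4) = 4.
Cage c is given; hence (3,4) = 1.
G is a freebie; hence (4,4) = 2.
The 4 cells of cage a must have sum 8, which forces (2,1) = 2.
Cage a has sum 8, which forces (3,1) = 3.
Row 3 now contains 1, so (3,2) = 2.
Row 3 now contains 2; hence (3,3) = 4.
Cage a needs sum 8, so (4,1) = 1.
Column 3 now contains 4; hence (4,3) = 3.
Column 1 now contains 1, so (1,1) = 4.
Cage f's pair has sum 5, so (1,2) = 1.
Cage b has sum 10, which forces (1,3) = 2.
Cage b needs sum 10; hence (2,2) = 3.
Column 3 now contains 3, which forces (2,3) = 1.
Row 4 already has 3, so (4,2) = 4.
Completed grid: 4 1 2 3 / 2 3 1 4 / 3 2 4 1 / 1 4 3 2.

3 2 4 1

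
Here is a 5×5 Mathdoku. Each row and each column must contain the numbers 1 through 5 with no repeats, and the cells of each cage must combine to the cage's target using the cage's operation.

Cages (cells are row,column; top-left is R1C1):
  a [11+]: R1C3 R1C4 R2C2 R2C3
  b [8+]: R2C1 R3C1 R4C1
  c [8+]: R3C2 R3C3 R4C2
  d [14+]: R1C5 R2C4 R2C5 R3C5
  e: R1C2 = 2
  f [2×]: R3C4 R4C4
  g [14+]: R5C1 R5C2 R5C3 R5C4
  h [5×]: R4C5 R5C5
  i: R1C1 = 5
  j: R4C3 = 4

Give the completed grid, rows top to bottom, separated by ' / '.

5 2 1 3 4 / 1 4 3 5 2 / 4 5 2 1 3 / 3 1 4 2 5 / 2 3 5 4 1

Cage i is a single given cell, which forces R1C1 = 5.
E is a freebie, so R1C2 = 2.
Cage j is a single given cell; hence R4C3 = 4.
Row 4 needs a 2, and only R4C4 is open for it.
Column 4 already has 2, which forces R3C4 = 1.
Cage c has sum 8, which forces R4C2 = 1.
1 is placed in row 4, leaving R4C5 = 5.
Column 5 now contains 5, leaving R5C5 = 1.
Cage b has sum 8, so R2C1 = 1.
The 4 cells of cage d must have sum 14, leaving R2C4 = 5.
Cage b has sum 8; hence R3C1 = 4.
4 is placed in row 3; hence R3C2 = 5.
1 is placed in row 4, leaving R4C1 = 3.
Column 1 now contains 3, leaving R5C1 = 2.
Cage a needs sum 11, leaving R1C3 = 1.
The 4 cells of cage a must have sum 11, so R2C2 = 4.
Cage c has sum 8, which forces R3C3 = 2.
Row 3 now contains 2; hence R3C5 = 3.
Column 2 already has 4, so R5C2 = 3.
The 4 cells of cage g must have sum 14, which forces R5C3 = 5.
Row 5 already has 3, so R5C4 = 4.
4 is placed in column 4, leaving R1C4 = 3.
3 is placed in column 5, which forces R1C5 = 4.
2 is placed in column 3, leaving R2C3 = 3.
3 is placed in column 5; hence R2C5 = 2.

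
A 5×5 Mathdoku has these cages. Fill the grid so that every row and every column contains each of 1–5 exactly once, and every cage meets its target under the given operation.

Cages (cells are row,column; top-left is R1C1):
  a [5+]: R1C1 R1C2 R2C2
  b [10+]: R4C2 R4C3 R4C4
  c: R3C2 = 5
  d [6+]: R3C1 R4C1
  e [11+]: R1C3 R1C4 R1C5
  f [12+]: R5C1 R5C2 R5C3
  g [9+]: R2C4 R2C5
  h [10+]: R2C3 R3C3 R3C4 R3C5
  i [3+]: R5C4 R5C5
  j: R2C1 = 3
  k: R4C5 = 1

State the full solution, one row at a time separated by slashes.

Cage j is given, which forces R2C1 = 3.
C is a freebie, leaving R3C2 = 5.
Cage k is a single given cell, which forces R4C5 = 1.
Column 5 now contains 1, so R5C5 = 2.
2 is placed in row 5, which forces R5C4 = 1.
In row 1, 3 can only go at R1C2, so R1C2 = 3.
The 3 cells of cage a must have sum 5; hence R1C1 = 1.
The 3 cells of cage a must have sum 5; hence R2C2 = 1.
Column 2 already has 3; hence R4C2 = 2.
The 3 cells of cage f must have sum 12, which forces R5C1 = 5.
Column 2 already has 3, so R5C2 = 4.
Cage f has sum 12, so R5C3 = 3.
The two cells of cage d must have sum 6; hence R3C1 = 2.
The 4 cells of cage h must have sum 10; hence R3C3 = 1.
Column 1 already has 5, so R4C1 = 4.
3 is placed in column 3, leaving R4C3 = 5.
Cage b has sum 10, which forces R4C4 = 3.
Cage h has sum 10, which forces R2C3 = 2.
Column 4 now contains 3, leaving R3C4 = 4.
Cage h has sum 10, which forces R3C5 = 3.
Column 3 already has 2, leaving R1C3 = 4.
Cage e needs sum 11; hence R1C4 = 2.
Cage e needs sum 11, leaving R1C5 = 5.
Column 4 now contains 4, leaving R2C4 = 5.
Cage g needs two cells with sum 9; hence R2C5 = 4.

1 3 4 2 5 / 3 1 2 5 4 / 2 5 1 4 3 / 4 2 5 3 1 / 5 4 3 1 2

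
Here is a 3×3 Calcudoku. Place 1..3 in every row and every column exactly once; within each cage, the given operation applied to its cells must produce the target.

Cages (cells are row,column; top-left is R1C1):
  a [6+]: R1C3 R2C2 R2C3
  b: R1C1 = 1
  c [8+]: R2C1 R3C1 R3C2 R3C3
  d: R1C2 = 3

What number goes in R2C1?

2

Cage b is a single given cell, leaving R1C1 = 1.
D is a freebie, which forces R1C2 = 3.
3 is placed in row 1, which forces R1C3 = 2.
The 4 cells of cage c must have sum 8; hence R2C1 = 2.
Row 2 already has 2; hence R2C2 = 1.
1 is placed in row 2, so R2C3 = 3.
Column 1 now contains 1; hence R3C1 = 3.
1 is placed in column 2; hence R3C2 = 2.
3 is placed in column 3, so R3C3 = 1.
Completed grid: 1 3 2 / 2 1 3 / 3 2 1.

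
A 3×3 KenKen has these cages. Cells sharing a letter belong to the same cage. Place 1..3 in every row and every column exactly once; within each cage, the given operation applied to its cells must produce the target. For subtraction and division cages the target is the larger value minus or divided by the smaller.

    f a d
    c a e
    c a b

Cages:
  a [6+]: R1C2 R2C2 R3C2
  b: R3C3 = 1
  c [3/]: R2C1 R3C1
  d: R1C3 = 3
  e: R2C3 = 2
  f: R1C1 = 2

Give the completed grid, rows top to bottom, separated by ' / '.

2 1 3 / 1 3 2 / 3 2 1

Cage f is given; hence R1C1 = 2.
D is a freebie, which forces R1C3 = 3.
Cage e is a single given cell, leaving R2C3 = 2.
B is a freebie, leaving R3C3 = 1.
Row 1 now contains 3; hence R1C2 = 1.
The two cells of cage c must have quotient 3, which forces R2C1 = 1.
Cage a has sum 6, leaving R2C2 = 3.
Row 3 now contains 1, leaving R3C1 = 3.
Cage a has sum 6, so R3C2 = 2.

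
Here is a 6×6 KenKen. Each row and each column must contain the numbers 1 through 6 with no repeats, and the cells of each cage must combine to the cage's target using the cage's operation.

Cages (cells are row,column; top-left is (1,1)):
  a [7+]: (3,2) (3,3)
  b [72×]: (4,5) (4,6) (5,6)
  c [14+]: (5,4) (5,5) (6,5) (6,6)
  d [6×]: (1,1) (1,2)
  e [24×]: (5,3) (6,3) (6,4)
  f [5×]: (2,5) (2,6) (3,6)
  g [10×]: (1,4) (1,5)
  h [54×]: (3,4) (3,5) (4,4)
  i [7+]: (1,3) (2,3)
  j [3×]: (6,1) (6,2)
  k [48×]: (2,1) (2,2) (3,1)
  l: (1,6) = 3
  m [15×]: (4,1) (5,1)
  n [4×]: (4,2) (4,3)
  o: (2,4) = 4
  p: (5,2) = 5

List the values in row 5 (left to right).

Cage l is a single given cell, which forces (1,6) = 3.
Cage o is given, so (2,4) = 4.
Cage f has product 5, leaving (2,5) = 1.
The 3 cells of cage f must have product 5; hence (2,6) = 5.
The 3 cells of cage h must have product 54, so (3,4) = 6.
Cage h has product 54, leaving (3,5) = 3.
Cage f needs product 5, so (3,6) = 1.
Cage h needs product 54; hence (4,4) = 3.
P is a freebie, so (5,2) = 5.
Cage k has product 48, so (3,1) = 4.
Cage a's pair has sum 7, so (3,2) = 2.
The two cells of cage a must have sum 7, leaving (3,3) = 5.
Row 4 already has 3, leaving (4,1) = 5.
The 3 cells of cage b must have product 72; hence (4,5) = 6.
Cage b needs product 72, leaving (4,6) = 2.
Row 5 already has 5, so (5,1) = 3.
The 3 cells of cage b must have product 72, which forces (5,6) = 6.
Column 1 already has 3; hence (6,1) = 1.
Row 6 already has 1; hence (6,2) = 3.
Row 6 already has 1; hence (6,4) = 2.
Column 6 already has 6, so (6,6) = 4.
1 is placed in column 1, which forces (1,1) = 6.
The two cells of cage d must have product 6; hence (1,2) = 1.
Row 1 now contains 1, so (1,3) = 4.
2 is placed in column 4, so (1,4) = 5.
The two cells of cage g must have product 10; hence (1,5) = 2.
Cage k needs product 48, leaving (2,1) = 2.
2 is placed in column 2, leaving (2,2) = 6.
Row 2 already has 6, leaving (2,3) = 3.
1 is placed in column 2, leaving (4,2) = 4.
Column 3 already has 4, which forces (4,3) = 1.
The 3 cells of cage e must have product 24, which forces (5,3) = 2.
2 is placed in column 4, which forces (5,4) = 1.
Cage c needs sum 14, so (5,5) = 4.
Row 6 already has 4; hence (6,3) = 6.
Row 6 already has 4, so (6,5) = 5.
Completed grid: 6 1 4 5 2 3 / 2 6 3 4 1 5 / 4 2 5 6 3 1 / 5 4 1 3 6 2 / 3 5 2 1 4 6 / 1 3 6 2 5 4.

3 5 2 1 4 6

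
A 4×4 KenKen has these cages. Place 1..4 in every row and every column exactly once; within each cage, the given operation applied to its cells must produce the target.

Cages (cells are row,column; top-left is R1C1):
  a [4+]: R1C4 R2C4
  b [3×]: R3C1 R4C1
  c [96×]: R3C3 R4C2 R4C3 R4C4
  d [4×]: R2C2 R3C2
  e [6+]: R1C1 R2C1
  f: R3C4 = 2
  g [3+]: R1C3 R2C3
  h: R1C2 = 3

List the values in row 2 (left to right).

2 4 1 3

Cage h is given, leaving R1C2 = 3.
3 is placed in row 1, which forces R1C4 = 1.
Column 4 now contains 1, so R2C4 = 3.
Cage c has product 96; hence R3C3 = 4.
Cage f is a single given cell; hence R3C4 = 2.
2 is placed in column 4, leaving R4C4 = 4.
1 is placed in row 1; hence R1C3 = 2.
Cage d's pair has product 4; hence R2C2 = 4.
The two cells of cage g must have sum 3, so R2C3 = 1.
4 is placed in row 3; hence R3C2 = 1.
4 is placed in row 4, so R4C2 = 2.
The 4 cells of cage c must have product 96, leaving R4C3 = 3.
Row 1 already has 2, so R1C1 = 4.
4 is placed in row 2, leaving R2C1 = 2.
1 is placed in row 3, which forces R3C1 = 3.
3 is placed in row 4; hence R4C1 = 1.
Completed grid: 4 3 2 1 / 2 4 1 3 / 3 1 4 2 / 1 2 3 4.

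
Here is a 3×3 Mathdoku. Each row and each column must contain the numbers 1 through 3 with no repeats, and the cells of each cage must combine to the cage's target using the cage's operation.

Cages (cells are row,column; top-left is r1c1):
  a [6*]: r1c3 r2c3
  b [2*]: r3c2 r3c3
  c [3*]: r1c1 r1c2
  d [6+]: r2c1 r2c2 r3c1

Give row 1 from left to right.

1 3 2

The only place for 2 in row 1 is r1c3.
Column 3 now contains 2; hence r2c3 = 3.
Cage b's pair has product 2, which forces r3c2 = 2.
Column 3 now contains 2; hence r3c3 = 1.
Cage d needs sum 6, so r2c1 = 2.
2 is placed in column 2, which forces r2c2 = 1.
Row 3 now contains 1, leaving r3c1 = 3.
Column 1 already has 3, leaving r1c1 = 1.
1 is placed in column 2; hence r1c2 = 3.
Filled in: 1 3 2 / 2 1 3 / 3 2 1.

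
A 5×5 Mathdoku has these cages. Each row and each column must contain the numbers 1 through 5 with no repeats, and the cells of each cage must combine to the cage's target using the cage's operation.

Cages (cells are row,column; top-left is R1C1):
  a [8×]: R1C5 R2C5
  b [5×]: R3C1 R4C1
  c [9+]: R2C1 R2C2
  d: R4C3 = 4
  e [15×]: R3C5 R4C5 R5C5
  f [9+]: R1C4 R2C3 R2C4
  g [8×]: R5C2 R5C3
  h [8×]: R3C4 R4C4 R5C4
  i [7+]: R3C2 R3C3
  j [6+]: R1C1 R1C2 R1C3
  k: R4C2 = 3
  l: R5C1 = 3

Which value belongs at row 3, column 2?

2

Cage k is given; hence R4C2 = 3.
Cage d is given, which forces R4C3 = 4.
Cage l is given, which forces R5C1 = 3.
Column 3 now contains 4, so R5C3 = 2.
Cage j has sum 6, leaving R1C3 = 3.
Column 3 already has 3, leaving R3C3 = 5.
The 3 cells of cage e must have product 15, so R3C5 = 3.
2 is placed in row 5; hence R5C2 = 4.
4 is placed in row 5, leaving R5C4 = 1.
Row 5 already has 1, which forces R5C5 = 5.
Cage f needs sum 9, which forces R1C4 = 5.
Cage c's pair has sum 9, which forces R2C1 = 4.
Column 2 now contains 4; hence R2C2 = 5.
Column 3 already has 5; hence R2C3 = 1.
The 3 cells of cage f must have sum 9, so R2C4 = 3.
Row 2 now contains 4; hence R2C5 = 2.
Row 3 already has 5; hence R3C1 = 1.
Column 2 now contains 4; hence R3C2 = 2.
Cage h needs product 8, which forces R3C4 = 4.
Cage b needs two cells with product 5; hence R4C1 = 5.
1 is placed in column 4, leaving R4C4 = 2.
Column 5 now contains 5, which forces R4C5 = 1.
Column 1 now contains 1; hence R1C1 = 2.
Column 2 now contains 2, leaving R1C2 = 1.
2 is placed in column 5, leaving R1C5 = 4.
Completed grid: 2 1 3 5 4 / 4 5 1 3 2 / 1 2 5 4 3 / 5 3 4 2 1 / 3 4 2 1 5.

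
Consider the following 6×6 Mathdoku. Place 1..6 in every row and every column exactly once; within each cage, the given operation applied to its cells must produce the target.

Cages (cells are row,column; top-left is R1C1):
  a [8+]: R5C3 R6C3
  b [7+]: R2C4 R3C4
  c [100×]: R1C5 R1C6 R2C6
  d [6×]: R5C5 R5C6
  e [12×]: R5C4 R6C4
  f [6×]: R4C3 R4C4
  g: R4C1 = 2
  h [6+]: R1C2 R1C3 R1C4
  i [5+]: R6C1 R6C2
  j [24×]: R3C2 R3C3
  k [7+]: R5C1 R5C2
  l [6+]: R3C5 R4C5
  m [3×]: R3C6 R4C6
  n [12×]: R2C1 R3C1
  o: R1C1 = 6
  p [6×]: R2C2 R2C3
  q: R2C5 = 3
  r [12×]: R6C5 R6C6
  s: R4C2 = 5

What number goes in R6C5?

Cage o is a single given cell, leaving R1C1 = 6.
Cage c has product 100, so R1C5 = 5.
Cage c has product 100; hence R1C6 = 4.
Cage q is a single given cell, leaving R2C5 = 3.
Cage c has product 100, so R2C6 = 5.
Cage g is given, which forces R4C1 = 2.
Cage s is given; hence R4C2 = 5.
2 is placed in column 1, leaving R2C1 = 4.
Cage n's pair has product 12, leaving R3C1 = 3.
Cage l's pair has sum 6; hence R3C5 = 2.
Row 3 already has 3; hence R3C6 = 1.
Cage l's pair has sum 6; hence R4C5 = 4.
1 is placed in column 6, which forces R4C6 = 3.
Column 6 already has 3, leaving R5C6 = 6.
Column 1 now contains 3, which forces R6C1 = 1.
4 is placed in column 5, so R6C5 = 6.
6 is placed in column 6, which forces R6C6 = 2.
1 is placed in column 1, so R5C1 = 5.
The two cells of cage k must have sum 7, leaving R5C2 = 2.
5 is placed in row 5; hence R5C3 = 3.
3 is placed in row 5; hence R5C4 = 4.
6 is placed in row 5, leaving R5C5 = 1.
2 is placed in row 6, which forces R6C2 = 4.
3 is placed in column 3, leaving R6C3 = 5.
4 is placed in column 4; hence R6C4 = 3.
The 3 cells of cage h must have sum 6, which forces R1C2 = 3.
Column 2 already has 4, which forces R3C2 = 6.
Cage j needs two cells with product 24, which forces R3C3 = 4.
Row 3 now contains 6; hence R3C4 = 5.
6 is placed in column 2, which forces R2C2 = 1.
Cage p needs two cells with product 6, so R2C3 = 6.
The two cells of cage b must have sum 7, leaving R2C4 = 2.
Column 3 now contains 6, which forces R4C3 = 1.
Row 4 now contains 1; hence R4C4 = 6.
1 is placed in column 3; hence R1C3 = 2.
2 is placed in column 4, so R1C4 = 1.
The full grid is 6 3 2 1 5 4 / 4 1 6 2 3 5 / 3 6 4 5 2 1 / 2 5 1 6 4 3 / 5 2 3 4 1 6 / 1 4 5 3 6 2.

6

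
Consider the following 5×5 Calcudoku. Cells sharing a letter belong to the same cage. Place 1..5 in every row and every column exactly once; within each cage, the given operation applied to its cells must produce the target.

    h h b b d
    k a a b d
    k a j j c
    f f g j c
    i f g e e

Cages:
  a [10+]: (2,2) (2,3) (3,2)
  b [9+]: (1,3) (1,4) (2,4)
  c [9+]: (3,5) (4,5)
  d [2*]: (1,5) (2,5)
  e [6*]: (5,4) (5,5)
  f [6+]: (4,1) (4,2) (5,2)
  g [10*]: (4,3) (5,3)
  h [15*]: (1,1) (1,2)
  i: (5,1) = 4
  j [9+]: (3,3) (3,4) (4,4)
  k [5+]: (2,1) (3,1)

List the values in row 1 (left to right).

I is a freebie; hence (5,1) = 4.
The only place for 1 in row 5 is (5,2).
Row 5 needs a 5, and only (5,3) is open for it.
Column 3 already has 5, leaving (4,3) = 2.
Cage f needs sum 6; hence (4,1) = 1.
Cage f needs sum 6, which forces (4,2) = 4.
Row 4 already has 4, leaving (4,5) = 5.
Cage a has sum 10, leaving (2,3) = 3.
Column 5 already has 5, which forces (3,5) = 4.
Row 4 now contains 5; hence (4,4) = 3.
Column 4 already has 3, so (5,4) = 2.
Row 5 now contains 2, which forces (5,5) = 3.
Cage b needs sum 9, so (1,3) = 4.
Cage b has sum 9, leaving (1,4) = 1.
Row 1 now contains 1; hence (1,5) = 2.
Row 2 now contains 3, so (2,1) = 2.
Row 2 now contains 2, which forces (2,2) = 5.
The 3 cells of cage b must have sum 9, which forces (2,4) = 4.
Column 5 now contains 2, so (2,5) = 1.
Cage k's pair has sum 5, leaving (3,1) = 3.
Column 2 already has 5; hence (3,2) = 2.
Row 3 now contains 4, which forces (3,3) = 1.
Column 4 now contains 2, which forces (3,4) = 5.
Column 1 already has 3; hence (1,1) = 5.
Column 2 already has 5, so (1,2) = 3.
Completed grid: 5 3 4 1 2 / 2 5 3 4 1 / 3 2 1 5 4 / 1 4 2 3 5 / 4 1 5 2 3.

5 3 4 1 2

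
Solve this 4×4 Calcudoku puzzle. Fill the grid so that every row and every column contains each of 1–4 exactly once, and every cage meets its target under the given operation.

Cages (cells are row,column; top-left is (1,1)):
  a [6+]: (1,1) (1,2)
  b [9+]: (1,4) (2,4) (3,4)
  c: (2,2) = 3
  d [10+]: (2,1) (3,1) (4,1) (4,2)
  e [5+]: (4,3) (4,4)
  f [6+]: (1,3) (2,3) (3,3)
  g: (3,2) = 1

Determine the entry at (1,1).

Cage c is a single given cell, which forces (2,2) = 3.
G is a freebie, leaving (3,2) = 1.
The only place for 1 in row 1 is (1,3).
Column 3 already has 1, which forces (2,3) = 2.
2 is placed in row 2, leaving (2,4) = 4.
The 3 cells of cage f must have sum 6; hence (3,3) = 3.
Row 3 already has 3, leaving (3,4) = 2.
Column 3 already has 3, which forces (4,3) = 4.
Column 4 already has 2, so (1,4) = 3.
Row 2 already has 4; hence (2,1) = 1.
2 is placed in row 3, which forces (3,1) = 4.
The 4 cells of cage d must have sum 10, so (4,1) = 3.
4 is placed in row 4, which forces (4,2) = 2.
Cage e needs two cells with sum 5, leaving (4,4) = 1.
4 is placed in column 1; hence (1,1) = 2.
2 is placed in column 2, which forces (1,2) = 4.
Completed grid: 2 4 1 3 / 1 3 2 4 / 4 1 3 2 / 3 2 4 1.

2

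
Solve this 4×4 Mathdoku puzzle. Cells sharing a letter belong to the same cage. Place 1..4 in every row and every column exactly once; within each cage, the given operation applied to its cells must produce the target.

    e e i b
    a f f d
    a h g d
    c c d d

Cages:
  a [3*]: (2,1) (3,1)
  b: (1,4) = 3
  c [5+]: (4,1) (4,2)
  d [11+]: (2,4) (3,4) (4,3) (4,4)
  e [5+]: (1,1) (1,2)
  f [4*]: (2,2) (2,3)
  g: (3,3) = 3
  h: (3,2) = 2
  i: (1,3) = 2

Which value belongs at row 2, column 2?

I is a freebie; hence (1,3) = 2.
Cage b is given, leaving (1,4) = 3.
H is a freebie, leaving (3,2) = 2.
Cage g is a single given cell, which forces (3,3) = 3.
Column 3 already has 3, so (4,3) = 4.
Cage a's pair has product 3; hence (2,1) = 3.
Cage f needs two cells with product 4; hence (2,2) = 4.
Column 3 now contains 4, which forces (2,3) = 1.
1 is placed in row 2, so (2,4) = 2.
Row 3 already has 3; hence (3,1) = 1.
Row 3 already has 1, so (3,4) = 4.
Cage c needs two cells with sum 5, which forces (4,1) = 2.
Cage c needs two cells with sum 5; hence (4,2) = 3.
Column 4 now contains 2, leaving (4,4) = 1.
Column 1 now contains 1, which forces (1,1) = 4.
Column 2 now contains 4, leaving (1,2) = 1.
Completed grid: 4 1 2 3 / 3 4 1 2 / 1 2 3 4 / 2 3 4 1.

4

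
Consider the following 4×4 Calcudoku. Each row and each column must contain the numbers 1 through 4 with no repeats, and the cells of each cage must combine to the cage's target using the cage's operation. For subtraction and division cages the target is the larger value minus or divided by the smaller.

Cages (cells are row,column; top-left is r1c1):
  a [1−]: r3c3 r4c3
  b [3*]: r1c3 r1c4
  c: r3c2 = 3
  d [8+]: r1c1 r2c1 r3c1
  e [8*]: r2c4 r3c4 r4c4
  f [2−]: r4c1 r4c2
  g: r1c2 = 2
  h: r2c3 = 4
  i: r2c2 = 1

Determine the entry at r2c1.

G is a freebie; hence r1c2 = 2.
Cage i is a single given cell, so r2c2 = 1.
Cage h is given, which forces r2c3 = 4.
Row 2 now contains 4, so r2c4 = 2.
Cage c is a single given cell, which forces r3c2 = 3.
Column 2 already has 3; hence r4c2 = 4.
Row 4 already has 4, which forces r4c4 = 1.
Cage b's pair has product 3, so r1c3 = 1.
Column 4 already has 1, so r1c4 = 3.
Row 2 now contains 4, so r2c1 = 3.
Column 3 now contains 1, so r3c3 = 2.
Column 4 already has 1, leaving r3c4 = 4.
Cage f needs two cells with difference 2, so r4c1 = 2.
2 is placed in column 3; hence r4c3 = 3.
Row 1 already has 1, leaving r1c1 = 4.
Row 3 now contains 4, leaving r3c1 = 1.
Filled in: 4 2 1 3 / 3 1 4 2 / 1 3 2 4 / 2 4 3 1.

3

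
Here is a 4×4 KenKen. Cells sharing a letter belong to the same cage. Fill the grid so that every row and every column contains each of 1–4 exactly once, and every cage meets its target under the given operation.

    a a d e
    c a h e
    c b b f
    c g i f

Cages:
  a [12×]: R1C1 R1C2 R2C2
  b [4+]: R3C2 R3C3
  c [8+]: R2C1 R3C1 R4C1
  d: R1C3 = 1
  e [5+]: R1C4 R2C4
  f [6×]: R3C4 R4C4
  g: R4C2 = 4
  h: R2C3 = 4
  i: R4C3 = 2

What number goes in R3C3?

3

Cage d is a single given cell, which forces R1C3 = 1.
Cage h is given, leaving R2C3 = 4.
1 is placed in column 3; hence R3C3 = 3.
3 is placed in row 3; hence R3C4 = 2.
Cage g is a single given cell, so R4C2 = 4.
I is a freebie, so R4C3 = 2.
2 is placed in column 4, which forces R4C4 = 3.
Column 2 now contains 4, so R1C2 = 3.
3 is placed in column 4, leaving R1C4 = 4.
Cage c has sum 8, so R2C1 = 3.
3 is placed in column 4, leaving R2C4 = 1.
Cage c has sum 8, leaving R3C1 = 4.
3 is placed in row 3; hence R3C2 = 1.
Row 4 already has 3, so R4C1 = 1.
Row 1 now contains 4; hence R1C1 = 2.
1 is placed in row 2, leaving R2C2 = 2.
The full grid is 2 3 1 4 / 3 2 4 1 / 4 1 3 2 / 1 4 2 3.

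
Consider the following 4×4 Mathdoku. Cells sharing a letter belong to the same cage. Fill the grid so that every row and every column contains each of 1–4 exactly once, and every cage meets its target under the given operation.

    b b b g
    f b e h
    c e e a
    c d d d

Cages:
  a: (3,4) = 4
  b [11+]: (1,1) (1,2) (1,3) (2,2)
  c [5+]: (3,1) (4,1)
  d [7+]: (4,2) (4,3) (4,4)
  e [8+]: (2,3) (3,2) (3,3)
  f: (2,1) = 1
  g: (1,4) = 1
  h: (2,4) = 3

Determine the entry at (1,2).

Cage g is a single given cell; hence (1,4) = 1.
Cage f is a single given cell, which forces (2,1) = 1.
H is a freebie, leaving (2,4) = 3.
Cage a is a single given cell, so (3,4) = 4.
Column 4 now contains 4, so (4,4) = 2.
Cage b needs sum 11; hence (2,2) = 2.
Cage e has sum 8, which forces (2,3) = 4.
Cage c's pair has sum 5, which forces (3,1) = 2.
The two cells of cage c must have sum 5, so (4,1) = 3.
Column 3 now contains 4, leaving (4,3) = 1.
3 is placed in column 1; hence (1,1) = 4.
Cage b has sum 11; hence (1,2) = 3.
Cage b needs sum 11; hence (1,3) = 2.
Cage e needs sum 8; hence (3,2) = 1.
Column 3 now contains 1; hence (3,3) = 3.
Row 4 now contains 1; hence (4,2) = 4.
The full grid is 4 3 2 1 / 1 2 4 3 / 2 1 3 4 / 3 4 1 2.

3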